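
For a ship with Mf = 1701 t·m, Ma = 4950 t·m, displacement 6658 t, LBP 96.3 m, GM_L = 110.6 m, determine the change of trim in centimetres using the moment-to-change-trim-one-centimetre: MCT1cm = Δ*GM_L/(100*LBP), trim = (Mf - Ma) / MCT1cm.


Formula: net trimming moment = Mf - Ma; MCT1cm = Δ*GM_L/(100*LBP); trim = net moment / MCT1cm
Step 1 — net trimming moment = 1701 - 4950 = -3249 t·m
Step 2 — MCT1cm = 6658 * 110.6 / (100 * 96.3) = 76.4667 t·m/cm
Step 3 — trim = -3249 / 76.4667 ≈ -42.489 cm (5 s.f.)

-42.489 cm


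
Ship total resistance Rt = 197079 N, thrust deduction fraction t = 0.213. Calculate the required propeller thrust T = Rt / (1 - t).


Formula: T = Rt / (1 - t)
Step 1 — (1 - t) = 1 - 0.213 = 0.787
Step 2 — T = 197079 / 0.787 ≈ 250420 N (5 s.f.)

250420 N


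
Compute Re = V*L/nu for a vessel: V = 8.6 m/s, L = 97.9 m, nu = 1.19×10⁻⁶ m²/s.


Formula: Re = V * L / nu
Step 1 — V * L = 8.6 * 97.9 = 841.94 m^2/s
Step 2 — Re = 841.94 / 1.19e-6 = 7.08e+08

7.08e+08


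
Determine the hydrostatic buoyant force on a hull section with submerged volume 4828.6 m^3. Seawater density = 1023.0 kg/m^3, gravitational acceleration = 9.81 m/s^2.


Formula: Fb = rho * g * V
Substituting: Fb = 1023.0 * 9.81 * 4828.6
Intermediate: 1023.0 * 9.81 = 10035.63
Result: Fb = 10035.63 * 4828.6 ≈ 48458000 N (5 s.f.)

48458000 N


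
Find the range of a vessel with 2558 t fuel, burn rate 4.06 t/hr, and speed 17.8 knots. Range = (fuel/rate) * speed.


Formula: endurance = fuel / rate; range = endurance * speed
Step 1 — endurance = 2558 / 4.06 = 630.0493 hours
Step 2 — range = 630.0493 * 17.8 ≈ 11215 nautical miles (5 s.f.)

11215 NM


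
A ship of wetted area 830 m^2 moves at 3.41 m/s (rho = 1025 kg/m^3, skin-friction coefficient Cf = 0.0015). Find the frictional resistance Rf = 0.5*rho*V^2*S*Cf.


Formula: Rf = 0.5 * rho * V^2 * S * Cf
Step 1 — V^2 = 3.41^2 = 11.6281
Step 2 — 0.5 * rho * V^2 = 0.5 * 1025 * 11.6281 = 5959.40125
Step 3 — Rf = 5959.40125 * 830 * 0.0015 ≈ 7419.5 N (5 s.f.)

7419.5 N


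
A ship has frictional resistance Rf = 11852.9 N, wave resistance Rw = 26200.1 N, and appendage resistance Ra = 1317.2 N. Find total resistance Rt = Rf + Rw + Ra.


Formula: Rt = Rf + Rw + Ra
Substituting: Rt = 11852.9 + 26200.1 + 1317.2
Result: Rt = 39370.2 N

39370.2 N


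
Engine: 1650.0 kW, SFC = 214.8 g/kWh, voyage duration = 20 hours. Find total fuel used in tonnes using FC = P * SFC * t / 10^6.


Formula: FC (tonnes) = P * SFC * t / 1,000,000
Step 1 — P * SFC * t = 1650.0 * 214.8 * 20 = 7088400.0 g
Step 2 — FC (tonnes) = 7088400.0 / 1,000,000 ≈ 7.0884 tonnes (5 s.f.)

7.0884 tonnes


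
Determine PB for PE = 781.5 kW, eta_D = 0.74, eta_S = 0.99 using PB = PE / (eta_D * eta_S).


Formula: PB = PE / (eta_D * eta_S)
Step 1 — combined efficiency = eta_D * eta_S = 0.74 * 0.99 = 0.7326
Step 2 — PB = 781.5 / 0.7326 ≈ 1066.7 kW (5 s.f.)

1066.7 kW


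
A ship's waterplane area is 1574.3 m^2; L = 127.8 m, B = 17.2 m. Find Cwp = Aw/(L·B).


Formula: Cwp = Aw / (L * B)
Step 1 — L * B = 127.8 * 17.2 = 2198.16 m^2
Step 2 — Cwp = 1574.3 / 2198.16 ≈ 0.71619 (5 s.f.)

0.71619


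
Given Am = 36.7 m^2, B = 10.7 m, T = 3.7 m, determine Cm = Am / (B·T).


Formula: Cm = Am / (B * T)
Step 1 — B * T = 10.7 * 3.7 = 39.59 m^2
Step 2 — Cm = 36.7 / 39.59 ≈ 0.92700 (5 s.f.)

0.92700


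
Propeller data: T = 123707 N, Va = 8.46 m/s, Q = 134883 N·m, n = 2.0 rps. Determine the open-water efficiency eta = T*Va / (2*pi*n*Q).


Formula: eta = T * Va / (2 * pi * n * Q)
Step 1 — numerator = T * Va = 123707 * 8.46 = 1046561.22
Step 2 — 2 * pi * n = 2 * pi * 2.0 = 12.566371
Step 3 — denominator = 12.566371 * 134883 = 1694989.82
Step 4 — eta = 1046561.22 / 1694989.82 ≈ 0.61744 (5 s.f.)

0.61744


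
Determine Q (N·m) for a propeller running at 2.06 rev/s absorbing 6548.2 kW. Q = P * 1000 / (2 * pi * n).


Formula: Q = P_W / (2 * pi * n)
Step 1 — P_W = 6548.2 kW * 1000 = 6548200.0 W
Step 2 — 2 * pi * n = 2 * pi * 2.06 = 12.943362
Step 3 — Q = 6548200.0 / 12.943362 ≈ 505910 N·m (5 s.f.)

505910 N·m


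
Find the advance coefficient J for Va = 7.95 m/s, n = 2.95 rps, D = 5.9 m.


Formula: J = Va / (n * D)
Step 1 — n * D = 2.95 * 5.9 = 17.405
Step 2 — J = 7.95 / 17.405 ≈ 0.45677 (5 s.f.)

0.45677


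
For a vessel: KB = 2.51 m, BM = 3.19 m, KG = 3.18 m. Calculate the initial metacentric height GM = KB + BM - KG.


Formula: GM = KB + BM - KG
Step 1 — KM = KB + BM = 2.51 + 3.19 = 5.7 m
Step 2 — GM = KM - KG = 5.7 - 3.18 = 2.52 m

2.52 m


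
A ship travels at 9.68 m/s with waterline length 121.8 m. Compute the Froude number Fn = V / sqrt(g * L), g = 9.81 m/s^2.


Formula: Fn = V / sqrt(g * L)
Step 1 — g * L = 9.81 * 121.8 = 1194.858
Step 2 — sqrt(g * L) = sqrt(1194.858) = 34.566718
Step 3 — Fn = 9.68 / 34.566718 ≈ 0.28004 (5 s.f.)

0.28004


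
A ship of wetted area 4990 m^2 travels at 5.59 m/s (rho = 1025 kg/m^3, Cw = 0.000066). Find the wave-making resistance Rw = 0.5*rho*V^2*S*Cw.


Formula: Rw = 0.5 * rho * V^2 * S * Cw
Step 1 — V^2 = 5.59^2 = 31.2481
Step 2 — 0.5 * rho * V^2 = 0.5 * 1025 * 31.2481 = 16014.65125
Step 3 — Rw = 16014.65125 * 4990 * 0.000066 ≈ 5274.3 N (5 s.f.)

5274.3 N


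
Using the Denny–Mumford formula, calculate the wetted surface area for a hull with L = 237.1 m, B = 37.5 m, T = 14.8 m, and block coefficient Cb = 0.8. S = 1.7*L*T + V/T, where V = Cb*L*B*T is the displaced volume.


Formula: S = 1.7*L*T + V/T with V = Cb*L*B*T, i.e. S = L * (1.7*T + Cb*B)
Step 1 — 1.7*T = 1.7 * 14.8 = 25.16 m
Step 2 — Cb*B = 0.8 * 37.5 = 30.0 m
Step 3 — 1.7*T + Cb*B = 25.16 + 30.0 = 55.16 m
Step 4 — S = 237.1 * 55.16 ≈ 13078 m^2 (5 s.f.)

13078 m^2


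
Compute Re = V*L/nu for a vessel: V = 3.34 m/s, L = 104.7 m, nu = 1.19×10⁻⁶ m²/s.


Formula: Re = V * L / nu
Step 1 — V * L = 3.34 * 104.7 = 349.698 m^2/s
Step 2 — Re = 349.698 / 1.19e-6 = 2.94e+08

2.94e+08


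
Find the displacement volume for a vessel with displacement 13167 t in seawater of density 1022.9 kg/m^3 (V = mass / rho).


Formula: V = mass / rho
Step 1 — convert tonnes to kg: 13167 t * 1000 = 13167000 kg
Step 2 — V = 13167000 / 1022.9 ≈ 12872 m^3 (5 s.f.)

12872 m^3


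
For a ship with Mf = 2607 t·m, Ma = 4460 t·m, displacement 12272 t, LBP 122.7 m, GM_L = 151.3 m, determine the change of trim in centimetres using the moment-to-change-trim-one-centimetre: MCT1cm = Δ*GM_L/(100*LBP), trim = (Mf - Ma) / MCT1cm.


Formula: net trimming moment = Mf - Ma; MCT1cm = Δ*GM_L/(100*LBP); trim = net moment / MCT1cm
Step 1 — net trimming moment = 2607 - 4460 = -1853 t·m
Step 2 — MCT1cm = 12272 * 151.3 / (100 * 122.7) = 151.3247 t·m/cm
Step 3 — trim = -1853 / 151.3247 ≈ -12.245 cm (5 s.f.)

-12.245 cm


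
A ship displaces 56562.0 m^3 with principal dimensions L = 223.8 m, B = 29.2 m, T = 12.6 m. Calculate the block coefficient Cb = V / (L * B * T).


Formula: Cb = V / (L * B * T)
Step 1 — L * B * T = 223.8 * 29.2 * 12.6 = 82340.496 m^3
Step 2 — Cb = 56562.0 / 82340.496 ≈ 0.68693 (5 s.f.)

0.68693


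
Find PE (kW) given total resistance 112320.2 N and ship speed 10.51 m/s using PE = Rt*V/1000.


Formula: PE = Rt * V / 1000 (kW)
Step 1 — PE (W) = 112320.2 * 10.51 = 1180485.302 W
Step 2 — PE (kW) = 1180485.302 / 1000 ≈ 1180.5 kW (5 s.f.)

1180.5 kW


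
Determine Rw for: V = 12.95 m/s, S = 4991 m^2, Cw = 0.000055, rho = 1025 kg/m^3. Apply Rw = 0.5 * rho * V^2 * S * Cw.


Formula: Rw = 0.5 * rho * V^2 * S * Cw
Step 1 — V^2 = 12.95^2 = 167.7025
Step 2 — 0.5 * rho * V^2 = 0.5 * 1025 * 167.7025 = 85947.53125
Step 3 — Rw = 85947.53125 * 4991 * 0.000055 ≈ 23593 N (5 s.f.)

23593 N


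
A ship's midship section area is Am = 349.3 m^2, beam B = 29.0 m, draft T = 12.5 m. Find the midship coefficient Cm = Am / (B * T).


Formula: Cm = Am / (B * T)
Step 1 — B * T = 29.0 * 12.5 = 362.5 m^2
Step 2 — Cm = 349.3 / 362.5 ≈ 0.96359 (5 s.f.)

0.96359


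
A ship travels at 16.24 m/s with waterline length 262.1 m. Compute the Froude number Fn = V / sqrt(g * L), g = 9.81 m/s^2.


Formula: Fn = V / sqrt(g * L)
Step 1 — g * L = 9.81 * 262.1 = 2571.201
Step 2 — sqrt(g * L) = sqrt(2571.201) = 50.707011
Step 3 — Fn = 16.24 / 50.707011 ≈ 0.32027 (5 s.f.)

0.32027


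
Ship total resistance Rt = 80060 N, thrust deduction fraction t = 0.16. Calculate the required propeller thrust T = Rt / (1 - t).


Formula: T = Rt / (1 - t)
Step 1 — (1 - t) = 1 - 0.16 = 0.84
Step 2 — T = 80060 / 0.84 ≈ 95310 N (5 s.f.)

95310 N


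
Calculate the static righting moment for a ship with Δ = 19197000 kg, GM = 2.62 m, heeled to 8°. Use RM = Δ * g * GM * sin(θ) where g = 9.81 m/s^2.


Formula: GZ = GM * sin(theta); RM = disp * g * GZ
Step 1 — GZ = 2.62 * sin(8°) = 2.62 * 0.139173 = 0.364633 m
Step 2 — RM = 19197000 * 9.81 * 0.364633 ≈ 68669000 N·m (5 s.f.)

68669000 N·m


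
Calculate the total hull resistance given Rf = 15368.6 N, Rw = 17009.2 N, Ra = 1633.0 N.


Formula: Rt = Rf + Rw + Ra
Substituting: Rt = 15368.6 + 17009.2 + 1633.0
Result: Rt = 34010.8 N

34010.8 N


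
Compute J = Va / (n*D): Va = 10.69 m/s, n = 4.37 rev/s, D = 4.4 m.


Formula: J = Va / (n * D)
Step 1 — n * D = 4.37 * 4.4 = 19.228
Step 2 — J = 10.69 / 19.228 ≈ 0.55596 (5 s.f.)

0.55596


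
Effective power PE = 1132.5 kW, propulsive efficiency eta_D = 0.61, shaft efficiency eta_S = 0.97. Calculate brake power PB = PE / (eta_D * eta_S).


Formula: PB = PE / (eta_D * eta_S)
Step 1 — combined efficiency = eta_D * eta_S = 0.61 * 0.97 = 0.5917
Step 2 — PB = 1132.5 / 0.5917 ≈ 1914.0 kW (5 s.f.)

1914.0 kW


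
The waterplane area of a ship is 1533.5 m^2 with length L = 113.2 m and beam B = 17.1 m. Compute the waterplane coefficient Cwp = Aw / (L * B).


Formula: Cwp = Aw / (L * B)
Step 1 — L * B = 113.2 * 17.1 = 1935.72 m^2
Step 2 — Cwp = 1533.5 / 1935.72 ≈ 0.79221 (5 s.f.)

0.79221


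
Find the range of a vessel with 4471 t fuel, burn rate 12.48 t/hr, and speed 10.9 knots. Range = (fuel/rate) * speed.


Formula: endurance = fuel / rate; range = endurance * speed
Step 1 — endurance = 4471 / 12.48 = 358.2532 hours
Step 2 — range = 358.2532 * 10.9 ≈ 3905.0 nautical miles (5 s.f.)

3905.0 NM


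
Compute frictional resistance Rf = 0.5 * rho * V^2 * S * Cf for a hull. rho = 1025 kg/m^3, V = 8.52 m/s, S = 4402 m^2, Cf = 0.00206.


Formula: Rf = 0.5 * rho * V^2 * S * Cf
Step 1 — V^2 = 8.52^2 = 72.5904
Step 2 — 0.5 * rho * V^2 = 0.5 * 1025 * 72.5904 = 37202.58
Step 3 — Rf = 37202.58 * 4402 * 0.00206 ≈ 337360 N (5 s.f.)

337360 N


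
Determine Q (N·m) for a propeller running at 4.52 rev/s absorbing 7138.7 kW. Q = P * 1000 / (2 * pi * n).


Formula: Q = P_W / (2 * pi * n)
Step 1 — P_W = 7138.7 kW * 1000 = 7138700.0 W
Step 2 — 2 * pi * n = 2 * pi * 4.52 = 28.399998
Step 3 — Q = 7138700.0 / 28.399998 ≈ 251360 N·m (5 s.f.)

251360 N·m


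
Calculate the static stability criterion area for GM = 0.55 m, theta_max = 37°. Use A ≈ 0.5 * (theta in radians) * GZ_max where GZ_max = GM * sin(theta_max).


Formula: GZ_max = GM * sin(theta); Area = 0.5 * theta_rad * GZ_max
Step 1 — GZ_max = 0.55 * sin(37°) = 0.55 * 0.601815 = 0.330998 m
Step 2 — theta_rad = 37 * pi/180 = 0.645772 rad
Step 3 — Area = 0.5 * 0.645772 * 0.330998 ≈ 0.10687 m·rad (5 s.f.)

0.10687 m·rad


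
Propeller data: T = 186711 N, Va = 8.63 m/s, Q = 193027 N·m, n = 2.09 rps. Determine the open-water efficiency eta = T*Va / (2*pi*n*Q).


Formula: eta = T * Va / (2 * pi * n * Q)
Step 1 — numerator = T * Va = 186711 * 8.63 = 1611315.93
Step 2 — 2 * pi * n = 2 * pi * 2.09 = 13.131857
Step 3 — denominator = 13.131857 * 193027 = 2534802.96
Step 4 — eta = 1611315.93 / 2534802.96 ≈ 0.63568 (5 s.f.)

0.63568


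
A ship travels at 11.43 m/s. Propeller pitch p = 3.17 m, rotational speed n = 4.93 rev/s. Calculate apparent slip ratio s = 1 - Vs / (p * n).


Formula: s = 1 - Vs / (p * n)
Step 1 — p * n = 3.17 * 4.93 = 15.6281
Step 2 — Vs / (p*n) = 11.43 / 15.6281 = 0.731375 (6 d.p.)
Step 3 — s = 1 - 0.731375 = 0.268625

0.268625


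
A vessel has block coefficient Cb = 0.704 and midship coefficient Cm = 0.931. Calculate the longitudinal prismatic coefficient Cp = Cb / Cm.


Formula: Cp = Cb / Cm
Substituting: Cp = 0.704 / 0.931
Result: Cp ≈ 0.75618 (5 s.f.)

0.75618


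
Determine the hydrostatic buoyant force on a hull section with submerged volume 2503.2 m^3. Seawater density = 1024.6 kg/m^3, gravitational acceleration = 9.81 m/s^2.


Formula: Fb = rho * g * V
Substituting: Fb = 1024.6 * 9.81 * 2503.2
Intermediate: 1024.6 * 9.81 = 10051.326
Result: Fb = 10051.326 * 2503.2 ≈ 25160000 N (5 s.f.)

25160000 N


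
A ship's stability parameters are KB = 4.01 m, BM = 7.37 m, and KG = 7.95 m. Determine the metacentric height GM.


Formula: GM = KB + BM - KG
Step 1 — KM = KB + BM = 4.01 + 7.37 = 11.38 m
Step 2 — GM = KM - KG = 11.38 - 7.95 = 3.43 m

3.43 m


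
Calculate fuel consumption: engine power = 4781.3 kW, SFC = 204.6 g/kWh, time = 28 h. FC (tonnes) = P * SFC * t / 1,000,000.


Formula: FC (tonnes) = P * SFC * t / 1,000,000
Step 1 — P * SFC * t = 4781.3 * 204.6 * 28 = 27391111.44 g
Step 2 — FC (tonnes) = 27391111.44 / 1,000,000 ≈ 27.391 tonnes (5 s.f.)

27.391 tonnes


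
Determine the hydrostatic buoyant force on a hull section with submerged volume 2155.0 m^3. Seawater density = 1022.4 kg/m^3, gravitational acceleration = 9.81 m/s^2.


Formula: Fb = rho * g * V
Substituting: Fb = 1022.4 * 9.81 * 2155.0
Intermediate: 1022.4 * 9.81 = 10029.744
Result: Fb = 10029.744 * 2155.0 ≈ 21614000 N (5 s.f.)

21614000 N


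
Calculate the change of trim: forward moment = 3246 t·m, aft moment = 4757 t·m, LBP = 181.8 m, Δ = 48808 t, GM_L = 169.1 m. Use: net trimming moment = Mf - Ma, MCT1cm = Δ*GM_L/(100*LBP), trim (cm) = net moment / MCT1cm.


Formula: net trimming moment = Mf - Ma; MCT1cm = Δ*GM_L/(100*LBP); trim = net moment / MCT1cm
Step 1 — net trimming moment = 3246 - 4757 = -1511 t·m
Step 2 — MCT1cm = 48808 * 169.1 / (100 * 181.8) = 453.9842 t·m/cm
Step 3 — trim = -1511 / 453.9842 ≈ -3.3283 cm (5 s.f.)

-3.3283 cm


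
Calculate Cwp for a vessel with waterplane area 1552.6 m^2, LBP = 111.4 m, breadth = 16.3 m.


Formula: Cwp = Aw / (L * B)
Step 1 — L * B = 111.4 * 16.3 = 1815.82 m^2
Step 2 — Cwp = 1552.6 / 1815.82 ≈ 0.85504 (5 s.f.)

0.85504


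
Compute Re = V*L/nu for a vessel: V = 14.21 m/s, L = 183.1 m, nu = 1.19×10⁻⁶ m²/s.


Formula: Re = V * L / nu
Step 1 — V * L = 14.21 * 183.1 = 2601.851 m^2/s
Step 2 — Re = 2601.851 / 1.19e-6 = 2.19e+09

2.19e+09


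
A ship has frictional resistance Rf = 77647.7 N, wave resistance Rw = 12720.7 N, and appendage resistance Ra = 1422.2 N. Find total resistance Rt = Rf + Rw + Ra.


Formula: Rt = Rf + Rw + Ra
Substituting: Rt = 77647.7 + 12720.7 + 1422.2
Result: Rt = 91790.6 N

91790.6 N


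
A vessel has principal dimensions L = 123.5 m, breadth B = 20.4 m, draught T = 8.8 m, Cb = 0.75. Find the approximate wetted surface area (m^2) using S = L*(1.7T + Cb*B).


Formula: S = 1.7*L*T + V/T with V = Cb*L*B*T, i.e. S = L * (1.7*T + Cb*B)
Step 1 — 1.7*T = 1.7 * 8.8 = 14.96 m
Step 2 — Cb*B = 0.75 * 20.4 = 15.3 m
Step 3 — 1.7*T + Cb*B = 14.96 + 15.3 = 30.26 m
Step 4 — S = 123.5 * 30.26 ≈ 3737.1 m^2 (5 s.f.)

3737.1 m^2


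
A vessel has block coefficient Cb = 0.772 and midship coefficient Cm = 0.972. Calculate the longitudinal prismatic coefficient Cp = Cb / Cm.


Formula: Cp = Cb / Cm
Substituting: Cp = 0.772 / 0.972
Result: Cp ≈ 0.79424 (5 s.f.)

0.79424


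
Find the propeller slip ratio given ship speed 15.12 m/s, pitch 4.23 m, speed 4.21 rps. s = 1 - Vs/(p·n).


Formula: s = 1 - Vs / (p * n)
Step 1 — p * n = 4.23 * 4.21 = 17.8083
Step 2 — Vs / (p*n) = 15.12 / 17.8083 = 0.849042 (6 d.p.)
Step 3 — s = 1 - 0.849042 = 0.150958

0.150958


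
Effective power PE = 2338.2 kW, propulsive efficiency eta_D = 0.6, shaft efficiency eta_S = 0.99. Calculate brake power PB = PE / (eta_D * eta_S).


Formula: PB = PE / (eta_D * eta_S)
Step 1 — combined efficiency = eta_D * eta_S = 0.6 * 0.99 = 0.594
Step 2 — PB = 2338.2 / 0.594 ≈ 3936.4 kW (5 s.f.)

3936.4 kW


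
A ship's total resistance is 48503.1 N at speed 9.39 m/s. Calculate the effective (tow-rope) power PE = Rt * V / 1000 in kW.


Formula: PE = Rt * V / 1000 (kW)
Step 1 — PE (W) = 48503.1 * 9.39 = 455444.109 W
Step 2 — PE (kW) = 455444.109 / 1000 ≈ 455.44 kW (5 s.f.)

455.44 kW


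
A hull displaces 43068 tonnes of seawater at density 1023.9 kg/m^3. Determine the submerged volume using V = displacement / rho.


Formula: V = mass / rho
Step 1 — convert tonnes to kg: 43068 t * 1000 = 43068000 kg
Step 2 — V = 43068000 / 1023.9 ≈ 42063 m^3 (5 s.f.)

42063 m^3


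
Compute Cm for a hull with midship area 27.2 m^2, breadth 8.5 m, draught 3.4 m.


Formula: Cm = Am / (B * T)
Step 1 — B * T = 8.5 * 3.4 = 28.9 m^2
Step 2 — Cm = 27.2 / 28.9 ≈ 0.94118 (5 s.f.)

0.94118


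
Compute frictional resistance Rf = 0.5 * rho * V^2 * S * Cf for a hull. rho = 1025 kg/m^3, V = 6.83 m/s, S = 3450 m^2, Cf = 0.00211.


Formula: Rf = 0.5 * rho * V^2 * S * Cf
Step 1 — V^2 = 6.83^2 = 46.6489
Step 2 — 0.5 * rho * V^2 = 0.5 * 1025 * 46.6489 = 23907.56125
Step 3 — Rf = 23907.56125 * 3450 * 0.00211 ≈ 174040 N (5 s.f.)

174040 N


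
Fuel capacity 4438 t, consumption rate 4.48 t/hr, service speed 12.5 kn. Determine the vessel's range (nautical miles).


Formula: endurance = fuel / rate; range = endurance * speed
Step 1 — endurance = 4438 / 4.48 = 990.625 hours
Step 2 — range = 990.625 * 12.5 ≈ 12383 nautical miles (5 s.f.)

12383 NM


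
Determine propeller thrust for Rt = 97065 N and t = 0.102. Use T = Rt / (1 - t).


Formula: T = Rt / (1 - t)
Step 1 — (1 - t) = 1 - 0.102 = 0.898
Step 2 — T = 97065 / 0.898 ≈ 108090 N (5 s.f.)

108090 N


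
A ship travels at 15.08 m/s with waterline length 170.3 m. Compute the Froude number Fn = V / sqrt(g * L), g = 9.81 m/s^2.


Formula: Fn = V / sqrt(g * L)
Step 1 — g * L = 9.81 * 170.3 = 1670.643
Step 2 — sqrt(g * L) = sqrt(1670.643) = 40.8735
Step 3 — Fn = 15.08 / 40.8735 ≈ 0.36894 (5 s.f.)

0.36894


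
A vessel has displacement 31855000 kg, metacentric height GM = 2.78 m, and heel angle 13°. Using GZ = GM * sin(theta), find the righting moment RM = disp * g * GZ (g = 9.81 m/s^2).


Formula: GZ = GM * sin(theta); RM = disp * g * GZ
Step 1 — GZ = 2.78 * sin(13°) = 2.78 * 0.224951 = 0.625364 m
Step 2 — RM = 31855000 * 9.81 * 0.625364 ≈ 195420000 N·m (5 s.f.)

195420000 N·m


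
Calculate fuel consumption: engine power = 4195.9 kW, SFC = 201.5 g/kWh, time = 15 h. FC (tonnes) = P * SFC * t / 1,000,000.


Formula: FC (tonnes) = P * SFC * t / 1,000,000
Step 1 — P * SFC * t = 4195.9 * 201.5 * 15 = 12682107.75 g
Step 2 — FC (tonnes) = 12682107.75 / 1,000,000 ≈ 12.682 tonnes (5 s.f.)

12.682 tonnes


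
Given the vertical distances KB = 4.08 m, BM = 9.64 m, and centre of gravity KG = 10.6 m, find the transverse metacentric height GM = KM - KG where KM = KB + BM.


Formula: GM = KB + BM - KG
Step 1 — KM = KB + BM = 4.08 + 9.64 = 13.72 m
Step 2 — GM = KM - KG = 13.72 - 10.6 = 3.12 m

3.12 m


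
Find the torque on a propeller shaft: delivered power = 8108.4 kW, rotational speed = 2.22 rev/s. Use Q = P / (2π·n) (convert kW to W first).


Formula: Q = P_W / (2 * pi * n)
Step 1 — P_W = 8108.4 kW * 1000 = 8108400.0 W
Step 2 — 2 * pi * n = 2 * pi * 2.22 = 13.948671
Step 3 — Q = 8108400.0 / 13.948671 ≈ 581300 N·m (5 s.f.)

581300 N·m


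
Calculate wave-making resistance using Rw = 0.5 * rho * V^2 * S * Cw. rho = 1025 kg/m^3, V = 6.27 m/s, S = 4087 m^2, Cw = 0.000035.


Formula: Rw = 0.5 * rho * V^2 * S * Cw
Step 1 — V^2 = 6.27^2 = 39.3129
Step 2 — 0.5 * rho * V^2 = 0.5 * 1025 * 39.3129 = 20147.86125
Step 3 — Rw = 20147.86125 * 4087 * 0.000035 ≈ 2882.1 N (5 s.f.)

2882.1 N


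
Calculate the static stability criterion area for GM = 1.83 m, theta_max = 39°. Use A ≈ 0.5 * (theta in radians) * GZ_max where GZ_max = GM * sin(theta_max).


Formula: GZ_max = GM * sin(theta); Area = 0.5 * theta_rad * GZ_max
Step 1 — GZ_max = 1.83 * sin(39°) = 1.83 * 0.62932 = 1.151656 m
Step 2 — theta_rad = 39 * pi/180 = 0.680678 rad
Step 3 — Area = 0.5 * 0.680678 * 1.151656 ≈ 0.39195 m·rad (5 s.f.)

0.39195 m·rad


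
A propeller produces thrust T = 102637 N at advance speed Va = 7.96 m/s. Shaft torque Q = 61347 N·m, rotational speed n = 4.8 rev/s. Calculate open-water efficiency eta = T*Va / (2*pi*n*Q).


Formula: eta = T * Va / (2 * pi * n * Q)
Step 1 — numerator = T * Va = 102637 * 7.96 = 816990.52
Step 2 — 2 * pi * n = 2 * pi * 4.8 = 30.159289
Step 3 — denominator = 30.159289 * 61347 = 1850181.9
Step 4 — eta = 816990.52 / 1850181.9 ≈ 0.44157 (5 s.f.)

0.44157


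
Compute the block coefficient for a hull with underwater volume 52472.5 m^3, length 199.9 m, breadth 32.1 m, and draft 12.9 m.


Formula: Cb = V / (L * B * T)
Step 1 — L * B * T = 199.9 * 32.1 * 12.9 = 82776.591 m^3
Step 2 — Cb = 52472.5 / 82776.591 ≈ 0.63391 (5 s.f.)

0.63391


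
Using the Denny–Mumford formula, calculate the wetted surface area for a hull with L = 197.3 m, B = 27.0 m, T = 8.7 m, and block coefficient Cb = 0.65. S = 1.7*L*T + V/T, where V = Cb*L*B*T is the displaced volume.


Formula: S = 1.7*L*T + V/T with V = Cb*L*B*T, i.e. S = L * (1.7*T + Cb*B)
Step 1 — 1.7*T = 1.7 * 8.7 = 14.79 m
Step 2 — Cb*B = 0.65 * 27.0 = 17.55 m
Step 3 — 1.7*T + Cb*B = 14.79 + 17.55 = 32.34 m
Step 4 — S = 197.3 * 32.34 ≈ 6380.7 m^2 (5 s.f.)

6380.7 m^2


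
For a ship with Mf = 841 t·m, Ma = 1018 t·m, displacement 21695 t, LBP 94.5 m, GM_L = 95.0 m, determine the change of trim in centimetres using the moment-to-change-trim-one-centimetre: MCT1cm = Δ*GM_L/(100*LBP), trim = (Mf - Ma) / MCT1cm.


Formula: net trimming moment = Mf - Ma; MCT1cm = Δ*GM_L/(100*LBP); trim = net moment / MCT1cm
Step 1 — net trimming moment = 841 - 1018 = -177 t·m
Step 2 — MCT1cm = 21695 * 95.0 / (100 * 94.5) = 218.0979 t·m/cm
Step 3 — trim = -177 / 218.0979 ≈ -0.81156 cm (5 s.f.)

-0.81156 cm


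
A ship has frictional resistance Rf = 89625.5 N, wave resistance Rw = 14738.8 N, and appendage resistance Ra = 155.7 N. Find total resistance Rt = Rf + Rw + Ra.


Formula: Rt = Rf + Rw + Ra
Substituting: Rt = 89625.5 + 14738.8 + 155.7
Result: Rt = 104520.0 N

104520.0 N


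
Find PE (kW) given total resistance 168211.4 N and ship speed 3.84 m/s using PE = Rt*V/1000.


Formula: PE = Rt * V / 1000 (kW)
Step 1 — PE (W) = 168211.4 * 3.84 = 645931.776 W
Step 2 — PE (kW) = 645931.776 / 1000 ≈ 645.93 kW (5 s.f.)

645.93 kW


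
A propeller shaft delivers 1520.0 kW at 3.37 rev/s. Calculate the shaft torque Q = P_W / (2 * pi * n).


Formula: Q = P_W / (2 * pi * n)
Step 1 — P_W = 1520.0 kW * 1000 = 1520000.0 W
Step 2 — 2 * pi * n = 2 * pi * 3.37 = 21.174334
Step 3 — Q = 1520000.0 / 21.174334 ≈ 71785 N·m (5 s.f.)

71785 N·m


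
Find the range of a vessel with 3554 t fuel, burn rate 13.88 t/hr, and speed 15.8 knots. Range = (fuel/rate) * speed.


Formula: endurance = fuel / rate; range = endurance * speed
Step 1 — endurance = 3554 / 13.88 = 256.0519 hours
Step 2 — range = 256.0519 * 15.8 ≈ 4045.6 nautical miles (5 s.f.)

4045.6 NM


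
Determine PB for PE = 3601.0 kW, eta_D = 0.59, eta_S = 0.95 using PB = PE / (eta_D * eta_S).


Formula: PB = PE / (eta_D * eta_S)
Step 1 — combined efficiency = eta_D * eta_S = 0.59 * 0.95 = 0.5605
Step 2 — PB = 3601.0 / 0.5605 ≈ 6424.6 kW (5 s.f.)

6424.6 kW


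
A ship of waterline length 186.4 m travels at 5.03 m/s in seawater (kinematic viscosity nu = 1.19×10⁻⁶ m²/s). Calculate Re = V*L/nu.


Formula: Re = V * L / nu
Step 1 — V * L = 5.03 * 186.4 = 937.592 m^2/s
Step 2 — Re = 937.592 / 1.19e-6 = 7.88e+08

7.88e+08


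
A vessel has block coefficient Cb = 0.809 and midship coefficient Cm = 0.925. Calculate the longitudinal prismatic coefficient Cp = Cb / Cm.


Formula: Cp = Cb / Cm
Substituting: Cp = 0.809 / 0.925
Result: Cp ≈ 0.87459 (5 s.f.)

0.87459


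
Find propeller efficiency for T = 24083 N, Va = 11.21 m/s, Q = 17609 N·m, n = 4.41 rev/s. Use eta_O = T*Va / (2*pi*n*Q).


Formula: eta = T * Va / (2 * pi * n * Q)
Step 1 — numerator = T * Va = 24083 * 11.21 = 269970.43
Step 2 — 2 * pi * n = 2 * pi * 4.41 = 27.708847
Step 3 — denominator = 27.708847 * 17609 = 487925.09
Step 4 — eta = 269970.43 / 487925.09 ≈ 0.55330 (5 s.f.)

0.55330


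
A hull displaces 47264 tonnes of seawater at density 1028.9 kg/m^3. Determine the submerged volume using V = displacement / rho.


Formula: V = mass / rho
Step 1 — convert tonnes to kg: 47264 t * 1000 = 47264000 kg
Step 2 — V = 47264000 / 1028.9 ≈ 45936 m^3 (5 s.f.)

45936 m^3


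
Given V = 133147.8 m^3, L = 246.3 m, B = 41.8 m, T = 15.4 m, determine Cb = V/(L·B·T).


Formula: Cb = V / (L * B * T)
Step 1 — L * B * T = 246.3 * 41.8 * 15.4 = 158548.236 m^3
Step 2 — Cb = 133147.8 / 158548.236 ≈ 0.83979 (5 s.f.)

0.83979


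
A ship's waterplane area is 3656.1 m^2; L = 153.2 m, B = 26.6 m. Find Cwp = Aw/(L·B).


Formula: Cwp = Aw / (L * B)
Step 1 — L * B = 153.2 * 26.6 = 4075.12 m^2
Step 2 — Cwp = 3656.1 / 4075.12 ≈ 0.89718 (5 s.f.)

0.89718


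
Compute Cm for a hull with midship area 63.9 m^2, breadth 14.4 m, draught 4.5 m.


Formula: Cm = Am / (B * T)
Step 1 — B * T = 14.4 * 4.5 = 64.8 m^2
Step 2 — Cm = 63.9 / 64.8 ≈ 0.98611 (5 s.f.)

0.98611


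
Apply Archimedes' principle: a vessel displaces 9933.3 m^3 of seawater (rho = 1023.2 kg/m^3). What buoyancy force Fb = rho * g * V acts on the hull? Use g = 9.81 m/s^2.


Formula: Fb = rho * g * V
Substituting: Fb = 1023.2 * 9.81 * 9933.3
Intermediate: 1023.2 * 9.81 = 10037.592
Result: Fb = 10037.592 * 9933.3 ≈ 99706000 N (5 s.f.)

99706000 N


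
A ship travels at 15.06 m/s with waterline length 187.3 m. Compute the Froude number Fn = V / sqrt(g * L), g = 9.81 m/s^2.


Formula: Fn = V / sqrt(g * L)
Step 1 — g * L = 9.81 * 187.3 = 1837.413
Step 2 — sqrt(g * L) = sqrt(1837.413) = 42.865056
Step 3 — Fn = 15.06 / 42.865056 ≈ 0.35134 (5 s.f.)

0.35134


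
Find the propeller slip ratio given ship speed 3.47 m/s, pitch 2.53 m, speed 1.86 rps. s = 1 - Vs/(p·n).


Formula: s = 1 - Vs / (p * n)
Step 1 — p * n = 2.53 * 1.86 = 4.7058
Step 2 — Vs / (p*n) = 3.47 / 4.7058 = 0.737388 (6 d.p.)
Step 3 — s = 1 - 0.737388 = 0.262612

0.262612


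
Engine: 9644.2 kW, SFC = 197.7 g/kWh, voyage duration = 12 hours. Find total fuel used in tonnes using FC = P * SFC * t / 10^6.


Formula: FC (tonnes) = P * SFC * t / 1,000,000
Step 1 — P * SFC * t = 9644.2 * 197.7 * 12 = 22879900.08 g
Step 2 — FC (tonnes) = 22879900.08 / 1,000,000 ≈ 22.880 tonnes (5 s.f.)

22.880 tonnes


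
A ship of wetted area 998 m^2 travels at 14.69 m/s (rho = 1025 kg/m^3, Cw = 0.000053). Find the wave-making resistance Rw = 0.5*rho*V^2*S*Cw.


Formula: Rw = 0.5 * rho * V^2 * S * Cw
Step 1 — V^2 = 14.69^2 = 215.7961
Step 2 — 0.5 * rho * V^2 = 0.5 * 1025 * 215.7961 = 110595.50125
Step 3 — Rw = 110595.50125 * 998 * 0.000053 ≈ 5849.8 N (5 s.f.)

5849.8 N


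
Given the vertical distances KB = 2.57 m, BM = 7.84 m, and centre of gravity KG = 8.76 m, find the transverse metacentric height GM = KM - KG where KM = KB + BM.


Formula: GM = KB + BM - KG
Step 1 — KM = KB + BM = 2.57 + 7.84 = 10.41 m
Step 2 — GM = KM - KG = 10.41 - 8.76 = 1.65 m

1.65 m


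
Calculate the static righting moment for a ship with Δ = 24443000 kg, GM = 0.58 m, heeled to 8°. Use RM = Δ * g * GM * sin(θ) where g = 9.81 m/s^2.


Formula: GZ = GM * sin(theta); RM = disp * g * GZ
Step 1 — GZ = 0.58 * sin(8°) = 0.58 * 0.139173 = 0.08072 m
Step 2 — RM = 24443000 * 9.81 * 0.08072 ≈ 19356000 N·m (5 s.f.)

19356000 N·m


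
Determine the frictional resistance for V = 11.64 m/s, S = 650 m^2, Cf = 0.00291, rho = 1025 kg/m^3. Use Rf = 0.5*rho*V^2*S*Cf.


Formula: Rf = 0.5 * rho * V^2 * S * Cf
Step 1 — V^2 = 11.64^2 = 135.4896
Step 2 — 0.5 * rho * V^2 = 0.5 * 1025 * 135.4896 = 69438.42
Step 3 — Rf = 69438.42 * 650 * 0.00291 ≈ 131340 N (5 s.f.)

131340 N


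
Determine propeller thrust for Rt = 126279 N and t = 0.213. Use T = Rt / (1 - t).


Formula: T = Rt / (1 - t)
Step 1 — (1 - t) = 1 - 0.213 = 0.787
Step 2 — T = 126279 / 0.787 ≈ 160460 N (5 s.f.)

160460 N


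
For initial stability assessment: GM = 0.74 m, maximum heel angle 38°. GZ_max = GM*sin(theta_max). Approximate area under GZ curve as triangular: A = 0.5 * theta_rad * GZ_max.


Formula: GZ_max = GM * sin(theta); Area = 0.5 * theta_rad * GZ_max
Step 1 — GZ_max = 0.74 * sin(38°) = 0.74 * 0.615661 = 0.455589 m
Step 2 — theta_rad = 38 * pi/180 = 0.663225 rad
Step 3 — Area = 0.5 * 0.663225 * 0.455589 ≈ 0.15108 m·rad (5 s.f.)

0.15108 m·rad


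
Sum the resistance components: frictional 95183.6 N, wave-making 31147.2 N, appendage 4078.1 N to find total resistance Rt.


Formula: Rt = Rf + Rw + Ra
Substituting: Rt = 95183.6 + 31147.2 + 4078.1
Result: Rt = 130408.9 N

130408.9 N


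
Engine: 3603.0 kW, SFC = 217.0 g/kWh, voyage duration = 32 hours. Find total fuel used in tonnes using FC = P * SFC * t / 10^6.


Formula: FC (tonnes) = P * SFC * t / 1,000,000
Step 1 — P * SFC * t = 3603.0 * 217.0 * 32 = 25019232.0 g
Step 2 — FC (tonnes) = 25019232.0 / 1,000,000 ≈ 25.019 tonnes (5 s.f.)

25.019 tonnes


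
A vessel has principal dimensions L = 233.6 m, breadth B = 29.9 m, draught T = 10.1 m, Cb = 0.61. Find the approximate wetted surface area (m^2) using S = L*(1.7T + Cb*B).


Formula: S = 1.7*L*T + V/T with V = Cb*L*B*T, i.e. S = L * (1.7*T + Cb*B)
Step 1 — 1.7*T = 1.7 * 10.1 = 17.17 m
Step 2 — Cb*B = 0.61 * 29.9 = 18.239 m
Step 3 — 1.7*T + Cb*B = 17.17 + 18.239 = 35.409 m
Step 4 — S = 233.6 * 35.409 ≈ 8271.5 m^2 (5 s.f.)

8271.5 m^2


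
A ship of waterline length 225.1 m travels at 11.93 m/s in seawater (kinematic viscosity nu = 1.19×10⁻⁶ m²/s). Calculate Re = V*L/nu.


Formula: Re = V * L / nu
Step 1 — V * L = 11.93 * 225.1 = 2685.443 m^2/s
Step 2 — Re = 2685.443 / 1.19e-6 = 2.26e+09

2.26e+09


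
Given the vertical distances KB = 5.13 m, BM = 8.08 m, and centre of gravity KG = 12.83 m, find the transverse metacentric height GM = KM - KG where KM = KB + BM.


Formula: GM = KB + BM - KG
Step 1 — KM = KB + BM = 5.13 + 8.08 = 13.21 m
Step 2 — GM = KM - KG = 13.21 - 12.83 = 0.38 m

0.38 m


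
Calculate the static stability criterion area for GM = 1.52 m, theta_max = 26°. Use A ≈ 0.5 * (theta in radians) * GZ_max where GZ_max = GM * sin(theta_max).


Formula: GZ_max = GM * sin(theta); Area = 0.5 * theta_rad * GZ_max
Step 1 — GZ_max = 1.52 * sin(26°) = 1.52 * 0.438371 = 0.666324 m
Step 2 — theta_rad = 26 * pi/180 = 0.453786 rad
Step 3 — Area = 0.5 * 0.453786 * 0.666324 ≈ 0.15118 m·rad (5 s.f.)

0.15118 m·rad


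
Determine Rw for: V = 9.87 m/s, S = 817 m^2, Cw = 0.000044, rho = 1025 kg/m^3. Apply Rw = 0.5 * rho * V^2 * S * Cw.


Formula: Rw = 0.5 * rho * V^2 * S * Cw
Step 1 — V^2 = 9.87^2 = 97.4169
Step 2 — 0.5 * rho * V^2 = 0.5 * 1025 * 97.4169 = 49926.16125
Step 3 — Rw = 49926.16125 * 817 * 0.000044 ≈ 1794.7 N (5 s.f.)

1794.7 N


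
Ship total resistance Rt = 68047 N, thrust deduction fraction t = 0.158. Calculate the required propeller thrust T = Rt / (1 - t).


Formula: T = Rt / (1 - t)
Step 1 — (1 - t) = 1 - 0.158 = 0.842
Step 2 — T = 68047 / 0.842 ≈ 80816 N (5 s.f.)

80816 N


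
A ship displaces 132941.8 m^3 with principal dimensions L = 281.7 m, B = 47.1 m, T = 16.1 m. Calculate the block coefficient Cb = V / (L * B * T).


Formula: Cb = V / (L * B * T)
Step 1 — L * B * T = 281.7 * 47.1 * 16.1 = 213615.927 m^3
Step 2 — Cb = 132941.8 / 213615.927 ≈ 0.62234 (5 s.f.)

0.62234


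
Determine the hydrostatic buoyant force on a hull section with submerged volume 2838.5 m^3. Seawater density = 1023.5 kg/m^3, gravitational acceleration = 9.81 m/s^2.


Formula: Fb = rho * g * V
Substituting: Fb = 1023.5 * 9.81 * 2838.5
Intermediate: 1023.5 * 9.81 = 10040.535
Result: Fb = 10040.535 * 2838.5 ≈ 28500000 N (5 s.f.)

28500000 N


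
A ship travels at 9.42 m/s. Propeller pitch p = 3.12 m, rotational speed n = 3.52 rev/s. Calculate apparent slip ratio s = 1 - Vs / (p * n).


Formula: s = 1 - Vs / (p * n)
Step 1 — p * n = 3.12 * 3.52 = 10.9824
Step 2 — Vs / (p*n) = 9.42 / 10.9824 = 0.857736 (6 d.p.)
Step 3 — s = 1 - 0.857736 = 0.142264

0.142264


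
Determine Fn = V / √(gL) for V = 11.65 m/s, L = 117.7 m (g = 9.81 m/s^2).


Formula: Fn = V / sqrt(g * L)
Step 1 — g * L = 9.81 * 117.7 = 1154.637
Step 2 — sqrt(g * L) = sqrt(1154.637) = 33.97995
Step 3 — Fn = 11.65 / 33.97995 ≈ 0.34285 (5 s.f.)

0.34285


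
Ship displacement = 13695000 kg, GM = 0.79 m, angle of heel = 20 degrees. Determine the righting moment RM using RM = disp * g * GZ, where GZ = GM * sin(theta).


Formula: GZ = GM * sin(theta); RM = disp * g * GZ
Step 1 — GZ = 0.79 * sin(20°) = 0.79 * 0.34202 = 0.270196 m
Step 2 — RM = 13695000 * 9.81 * 0.270196 ≈ 36300000 N·m (5 s.f.)

36300000 N·m


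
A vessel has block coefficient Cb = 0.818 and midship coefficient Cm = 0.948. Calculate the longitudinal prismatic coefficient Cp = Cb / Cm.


Formula: Cp = Cb / Cm
Substituting: Cp = 0.818 / 0.948
Result: Cp ≈ 0.86287 (5 s.f.)

0.86287


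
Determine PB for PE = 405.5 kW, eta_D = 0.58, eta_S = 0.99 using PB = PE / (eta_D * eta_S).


Formula: PB = PE / (eta_D * eta_S)
Step 1 — combined efficiency = eta_D * eta_S = 0.58 * 0.99 = 0.5742
Step 2 — PB = 405.5 / 0.5742 ≈ 706.20 kW (5 s.f.)

706.20 kW


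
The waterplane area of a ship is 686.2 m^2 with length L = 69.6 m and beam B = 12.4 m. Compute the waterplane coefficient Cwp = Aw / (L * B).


Formula: Cwp = Aw / (L * B)
Step 1 — L * B = 69.6 * 12.4 = 863.04 m^2
Step 2 — Cwp = 686.2 / 863.04 ≈ 0.79510 (5 s.f.)

0.79510


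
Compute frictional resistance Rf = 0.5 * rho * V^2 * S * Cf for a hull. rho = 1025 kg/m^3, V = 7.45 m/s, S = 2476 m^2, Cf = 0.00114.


Formula: Rf = 0.5 * rho * V^2 * S * Cf
Step 1 — V^2 = 7.45^2 = 55.5025
Step 2 — 0.5 * rho * V^2 = 0.5 * 1025 * 55.5025 = 28445.03125
Step 3 — Rf = 28445.03125 * 2476 * 0.00114 ≈ 80290 N (5 s.f.)

80290 N


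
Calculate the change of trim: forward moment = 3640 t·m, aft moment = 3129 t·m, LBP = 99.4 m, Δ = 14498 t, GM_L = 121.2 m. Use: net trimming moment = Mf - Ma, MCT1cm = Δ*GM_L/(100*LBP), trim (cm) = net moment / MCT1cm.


Formula: net trimming moment = Mf - Ma; MCT1cm = Δ*GM_L/(100*LBP); trim = net moment / MCT1cm
Step 1 — net trimming moment = 3640 - 3129 = 511 t·m
Step 2 — MCT1cm = 14498 * 121.2 / (100 * 99.4) = 176.7764 t·m/cm
Step 3 — trim = 511 / 176.7764 ≈ 2.8907 cm (5 s.f.)

2.8907 cm


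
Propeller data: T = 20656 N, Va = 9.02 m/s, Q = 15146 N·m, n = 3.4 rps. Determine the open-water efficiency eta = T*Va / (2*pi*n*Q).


Formula: eta = T * Va / (2 * pi * n * Q)
Step 1 — numerator = T * Va = 20656 * 9.02 = 186317.12
Step 2 — 2 * pi * n = 2 * pi * 3.4 = 21.36283
Step 3 — denominator = 21.36283 * 15146 = 323561.42
Step 4 — eta = 186317.12 / 323561.42 ≈ 0.57583 (5 s.f.)

0.57583


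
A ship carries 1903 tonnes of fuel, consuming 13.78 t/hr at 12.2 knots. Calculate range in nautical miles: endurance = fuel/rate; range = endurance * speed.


Formula: endurance = fuel / rate; range = endurance * speed
Step 1 — endurance = 1903 / 13.78 = 138.0987 hours
Step 2 — range = 138.0987 * 12.2 ≈ 1684.8 nautical miles (5 s.f.)

1684.8 NM


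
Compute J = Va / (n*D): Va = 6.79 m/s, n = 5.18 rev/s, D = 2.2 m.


Formula: J = Va / (n * D)
Step 1 — n * D = 5.18 * 2.2 = 11.396
Step 2 — J = 6.79 / 11.396 ≈ 0.59582 (5 s.f.)

0.59582


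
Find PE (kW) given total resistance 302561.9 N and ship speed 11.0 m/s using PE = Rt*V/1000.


Formula: PE = Rt * V / 1000 (kW)
Step 1 — PE (W) = 302561.9 * 11.0 = 3328180.9 W
Step 2 — PE (kW) = 3328180.9 / 1000 ≈ 3328.2 kW (5 s.f.)

3328.2 kW


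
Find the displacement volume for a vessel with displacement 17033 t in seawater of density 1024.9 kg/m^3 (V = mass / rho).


Formula: V = mass / rho
Step 1 — convert tonnes to kg: 17033 t * 1000 = 17033000 kg
Step 2 — V = 17033000 / 1024.9 ≈ 16619 m^3 (5 s.f.)

16619 m^3


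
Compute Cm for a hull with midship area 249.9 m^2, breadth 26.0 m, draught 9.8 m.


Formula: Cm = Am / (B * T)
Step 1 — B * T = 26.0 * 9.8 = 254.8 m^2
Step 2 — Cm = 249.9 / 254.8 ≈ 0.98077 (5 s.f.)

0.98077


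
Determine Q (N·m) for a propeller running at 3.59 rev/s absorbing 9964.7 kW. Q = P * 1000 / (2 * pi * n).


Formula: Q = P_W / (2 * pi * n)
Step 1 — P_W = 9964.7 kW * 1000 = 9964700.0 W
Step 2 — 2 * pi * n = 2 * pi * 3.59 = 22.556635
Step 3 — Q = 9964700.0 / 22.556635 ≈ 441760 N·m (5 s.f.)

441760 N·m


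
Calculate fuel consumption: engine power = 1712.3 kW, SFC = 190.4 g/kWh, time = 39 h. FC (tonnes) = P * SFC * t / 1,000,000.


Formula: FC (tonnes) = P * SFC * t / 1,000,000
Step 1 — P * SFC * t = 1712.3 * 190.4 * 39 = 12714854.88 g
Step 2 — FC (tonnes) = 12714854.88 / 1,000,000 ≈ 12.715 tonnes (5 s.f.)

12.715 tonnes


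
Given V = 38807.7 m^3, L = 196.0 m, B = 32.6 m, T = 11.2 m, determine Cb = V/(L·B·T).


Formula: Cb = V / (L * B * T)
Step 1 — L * B * T = 196.0 * 32.6 * 11.2 = 71563.52 m^3
Step 2 — Cb = 38807.7 / 71563.52 ≈ 0.54228 (5 s.f.)

0.54228


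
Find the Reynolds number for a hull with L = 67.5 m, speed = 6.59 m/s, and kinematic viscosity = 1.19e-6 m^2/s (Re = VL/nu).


Formula: Re = V * L / nu
Step 1 — V * L = 6.59 * 67.5 = 444.825 m^2/s
Step 2 — Re = 444.825 / 1.19e-6 = 3.74e+08

3.74e+08


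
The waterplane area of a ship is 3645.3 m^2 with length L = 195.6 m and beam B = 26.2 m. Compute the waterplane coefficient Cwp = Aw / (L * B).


Formula: Cwp = Aw / (L * B)
Step 1 — L * B = 195.6 * 26.2 = 5124.72 m^2
Step 2 — Cwp = 3645.3 / 5124.72 ≈ 0.71132 (5 s.f.)

0.71132


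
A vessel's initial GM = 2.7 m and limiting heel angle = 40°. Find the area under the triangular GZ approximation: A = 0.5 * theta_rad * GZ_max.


Formula: GZ_max = GM * sin(theta); Area = 0.5 * theta_rad * GZ_max
Step 1 — GZ_max = 2.7 * sin(40°) = 2.7 * 0.642788 = 1.735528 m
Step 2 — theta_rad = 40 * pi/180 = 0.698132 rad
Step 3 — Area = 0.5 * 0.698132 * 1.735528 ≈ 0.60581 m·rad (5 s.f.)

0.60581 m·rad


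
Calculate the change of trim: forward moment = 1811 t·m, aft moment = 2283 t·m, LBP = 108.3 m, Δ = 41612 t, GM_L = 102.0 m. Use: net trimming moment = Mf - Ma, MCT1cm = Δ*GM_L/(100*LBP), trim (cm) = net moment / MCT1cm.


Formula: net trimming moment = Mf - Ma; MCT1cm = Δ*GM_L/(100*LBP); trim = net moment / MCT1cm
Step 1 — net trimming moment = 1811 - 2283 = -472 t·m
Step 2 — MCT1cm = 41612 * 102.0 / (100 * 108.3) = 391.9136 t·m/cm
Step 3 — trim = -472 / 391.9136 ≈ -1.2043 cm (5 s.f.)

-1.2043 cm


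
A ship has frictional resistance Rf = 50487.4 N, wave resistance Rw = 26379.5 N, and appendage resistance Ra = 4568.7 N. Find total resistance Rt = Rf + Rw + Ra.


Formula: Rt = Rf + Rw + Ra
Substituting: Rt = 50487.4 + 26379.5 + 4568.7
Result: Rt = 81435.6 N

81435.6 N


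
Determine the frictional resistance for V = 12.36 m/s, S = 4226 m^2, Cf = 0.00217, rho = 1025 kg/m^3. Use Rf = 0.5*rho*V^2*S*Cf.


Formula: Rf = 0.5 * rho * V^2 * S * Cf
Step 1 — V^2 = 12.36^2 = 152.7696
Step 2 — 0.5 * rho * V^2 = 0.5 * 1025 * 152.7696 = 78294.42
Step 3 — Rf = 78294.42 * 4226 * 0.00217 ≈ 717990 N (5 s.f.)

717990 N
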